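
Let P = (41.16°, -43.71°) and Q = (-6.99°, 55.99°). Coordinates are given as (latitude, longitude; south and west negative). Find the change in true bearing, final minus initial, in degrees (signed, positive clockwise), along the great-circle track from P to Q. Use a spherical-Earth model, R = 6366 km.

Initial bearing θ₁ = atan2(sin Δλ cos φ₂, cos φ₁ sin φ₂ − sin φ₁ cos φ₂ cos Δλ) = 88.92°
Final bearing θ₂ = (initial bearing from the destination back to the start) + 180° = 130.68°
Δθ = θ₂ − θ₁ = +41.8°

+41.8°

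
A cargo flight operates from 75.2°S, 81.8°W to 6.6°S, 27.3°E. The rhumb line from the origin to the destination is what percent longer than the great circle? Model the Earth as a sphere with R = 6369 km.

Great circle: σ = 1.5427 rad → d_gc = Rσ = 9825.5 km
Rhumb: Δφ = +1.1973, Δλ = +1.9042, Δψ = +1.9257, q = Δφ/Δψ = 0.6217 → d_rh = R√(Δφ²+q²Δλ²) = 10724.0 km
Excess = (10724.0 − 9825.5) / 9825.5 = 898.5 / 9825.5 = 9.14% ≈ 9.1%

9.1%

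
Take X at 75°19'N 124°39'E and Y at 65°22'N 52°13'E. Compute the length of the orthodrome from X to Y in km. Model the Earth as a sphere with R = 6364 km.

2702 km

Haversine: a = sin²(Δφ/2)+cos φ₁ cos φ₂ sin²(Δλ/2) = 0.04440;  σ = 2·atan2(√a,√(1−a))
σ = 24.329° → d = Rσ = 6364·0.42462 = 2702 km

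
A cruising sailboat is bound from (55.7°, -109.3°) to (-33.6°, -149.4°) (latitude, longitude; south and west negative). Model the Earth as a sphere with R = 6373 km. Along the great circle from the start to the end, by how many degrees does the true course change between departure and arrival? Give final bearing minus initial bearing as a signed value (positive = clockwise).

-11.2°

Initial bearing θ₁ = atan2(sin Δλ cos φ₂, cos φ₁ sin φ₂ − sin φ₁ cos φ₂ cos Δλ) = 212.62°
Final bearing θ₂ = (initial bearing from the destination back to the start) + 180° = 201.39°
Δθ = θ₂ − θ₁ = -11.2°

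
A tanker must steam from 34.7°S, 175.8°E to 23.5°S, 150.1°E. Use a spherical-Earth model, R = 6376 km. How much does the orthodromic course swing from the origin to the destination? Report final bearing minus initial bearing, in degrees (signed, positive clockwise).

+12.7°

Initial bearing θ₁ = atan2(sin Δλ cos φ₂, cos φ₁ sin φ₂ − sin φ₁ cos φ₂ cos Δλ) = 289.73°
Final bearing θ₂ = (initial bearing from the destination back to the start) + 180° = 302.45°
Δθ = θ₂ − θ₁ = +12.7°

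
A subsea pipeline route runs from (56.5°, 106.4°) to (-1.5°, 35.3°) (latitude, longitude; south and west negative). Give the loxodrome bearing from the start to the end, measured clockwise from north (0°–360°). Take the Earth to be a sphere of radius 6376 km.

Meridional parts: M(φ₁)=+1.2008, M(φ₂)=-0.0262 → ΔM = -1.2269;  Δλ = -1.2409 rad
tan C = Δλ / ΔM = +1.0114 → C = 225.32°

225.3°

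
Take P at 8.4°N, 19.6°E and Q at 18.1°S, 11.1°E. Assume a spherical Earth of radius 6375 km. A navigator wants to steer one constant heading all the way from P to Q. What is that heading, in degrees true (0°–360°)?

197.6°

Δψ = ln[tan(π/4+φ₂/2)/tan(π/4+φ₁/2)] = -0.4684
Δλ = -0.1484 rad (taken the short way round)
course = atan2(Δλ, Δψ) = 197.57°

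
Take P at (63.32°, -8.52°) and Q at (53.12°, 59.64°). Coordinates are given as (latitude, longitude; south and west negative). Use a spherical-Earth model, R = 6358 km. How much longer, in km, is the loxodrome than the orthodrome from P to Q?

180 km

Great circle: cos σ = sin φ₁ sin φ₂ + cos φ₁ cos φ₂ cos Δλ,  σ = 0.6181 rad → d_gc = 3929.95 km
Rhumb line: Δψ = -0.3408, q = Δφ/Δψ = 0.5223, d_rh = R√(Δφ²+q²Δλ²) = 4109.47 km
Excess = 4109.47 − 3929.95 = 179.52 ≈ 180 km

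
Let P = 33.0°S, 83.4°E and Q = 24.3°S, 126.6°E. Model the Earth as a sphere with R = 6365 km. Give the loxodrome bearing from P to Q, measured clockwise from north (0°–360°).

Δψ = ln[tan(π/4+φ₂/2)/tan(π/4+φ₁/2)] = +0.1733
Δλ = +0.7540 rad (taken the short way round)
course = atan2(Δλ, Δψ) = 77.06°

77.1°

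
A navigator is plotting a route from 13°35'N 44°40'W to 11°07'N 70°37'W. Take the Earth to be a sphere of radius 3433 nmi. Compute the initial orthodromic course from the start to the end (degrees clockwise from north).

267.4°

θ = atan2( sin Δλ·cos φ₂ ,  cos φ₁ sin φ₂ − sin φ₁ cos φ₂ cos Δλ )
  = atan2(-0.4294, -0.0198) = 267.36°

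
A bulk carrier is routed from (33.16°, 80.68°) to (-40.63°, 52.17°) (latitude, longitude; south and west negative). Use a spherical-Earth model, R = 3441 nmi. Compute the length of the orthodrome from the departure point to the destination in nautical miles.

Haversine: a = sin²(Δφ/2)+cos φ₁ cos φ₂ sin²(Δλ/2) = 0.39894;  σ = 2·atan2(√a,√(1−a))
σ = 78.339° → d = Rσ = 3441·1.36728 = 4705 nmi

4705 nmi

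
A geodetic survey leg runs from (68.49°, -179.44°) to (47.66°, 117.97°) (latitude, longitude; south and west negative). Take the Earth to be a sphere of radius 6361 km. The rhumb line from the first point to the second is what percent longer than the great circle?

3.8%

Great circle: σ = 0.6412 rad → d_gc = Rσ = 4078.8 km
Rhumb: Δφ = -0.3636, Δλ = -1.0924, Δψ = -0.7124, q = Δφ/Δψ = 0.5103 → d_rh = R√(Δφ²+q²Δλ²) = 4233.6 km
Excess = (4233.6 − 4078.8) / 4078.8 = 154.8 / 4078.8 = 3.80% ≈ 3.8%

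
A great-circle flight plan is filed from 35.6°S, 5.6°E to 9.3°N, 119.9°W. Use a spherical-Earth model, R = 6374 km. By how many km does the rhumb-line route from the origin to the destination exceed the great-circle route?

315 km

Great circle: cos σ = sin φ₁ sin φ₂ + cos φ₁ cos φ₂ cos Δλ,  σ = 2.1652 rad → d_gc = 13801.2 km
Rhumb line: Δψ = +0.8287, q = Δφ/Δψ = 0.9456, d_rh = R√(Δφ²+q²Δλ²) = 14115.9 km
Excess = 14115.9 − 13801.2 = 314.7 ≈ 315 km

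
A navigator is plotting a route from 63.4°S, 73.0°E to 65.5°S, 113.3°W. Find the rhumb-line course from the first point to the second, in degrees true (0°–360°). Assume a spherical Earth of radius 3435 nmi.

91.6°

Δψ = ln[tan(π/4+φ₂/2)/tan(π/4+φ₁/2)] = -0.0850
Δλ = +3.0316 rad (taken the short way round)
course = atan2(Δλ, Δψ) = 91.61°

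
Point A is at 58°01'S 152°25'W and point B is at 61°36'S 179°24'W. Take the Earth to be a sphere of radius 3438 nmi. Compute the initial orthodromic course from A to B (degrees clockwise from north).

N = sin Δλ·cos φ₂ = -0.2158;  D = cos φ₁ sin φ₂ − sin φ₁ cos φ₂ cos Δλ = -0.1064
initial course = atan2(N, D) = 243.75°

243.8°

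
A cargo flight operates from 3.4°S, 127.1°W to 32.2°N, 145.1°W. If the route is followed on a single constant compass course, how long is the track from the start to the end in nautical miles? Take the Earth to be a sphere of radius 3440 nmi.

2372 nmi

Rhumb course C = atan2(Δλ, Δψ) with Δψ = ln[tan(π/4+φ₂/2)/tan(π/4+φ₁/2)] = +0.6535, Δλ = -0.3142 → C = 334.33°
d = R·|Δφ| / |cos C| = 3440·0.62134 / 0.90127 = 2372 nmi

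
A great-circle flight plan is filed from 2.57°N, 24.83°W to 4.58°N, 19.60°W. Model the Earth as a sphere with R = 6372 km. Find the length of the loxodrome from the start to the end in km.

Rhumb course C = atan2(Δλ, Δψ) with Δψ = ln[tan(π/4+φ₂/2)/tan(π/4+φ₁/2)] = +0.0352, Δλ = +0.0913 → C = 68.94°
d = R·|Δφ| / |cos C| = 6372·0.03508 / 0.35937 = 622 km

622 km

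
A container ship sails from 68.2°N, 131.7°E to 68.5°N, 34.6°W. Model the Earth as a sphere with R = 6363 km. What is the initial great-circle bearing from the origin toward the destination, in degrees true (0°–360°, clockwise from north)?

θ = atan2( sin Δλ·cos φ₂ ,  cos φ₁ sin φ₂ − sin φ₁ cos φ₂ cos Δλ )
  = atan2(-0.0868, +0.6761) = 352.68°

352.7°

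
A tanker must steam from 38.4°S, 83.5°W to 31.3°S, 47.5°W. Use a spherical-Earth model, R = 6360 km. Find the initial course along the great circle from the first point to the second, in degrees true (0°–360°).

87.5°

θ = atan2( sin Δλ·cos φ₂ ,  cos φ₁ sin φ₂ − sin φ₁ cos φ₂ cos Δλ )
  = atan2(+0.5022, +0.0222) = 87.46°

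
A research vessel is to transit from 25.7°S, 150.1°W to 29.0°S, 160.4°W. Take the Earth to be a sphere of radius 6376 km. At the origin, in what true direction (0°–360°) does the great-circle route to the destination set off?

N = sin Δλ·cos φ₂ = -0.1564;  D = cos φ₁ sin φ₂ − sin φ₁ cos φ₂ cos Δλ = -0.0637
initial course = atan2(N, D) = 247.84°

247.8°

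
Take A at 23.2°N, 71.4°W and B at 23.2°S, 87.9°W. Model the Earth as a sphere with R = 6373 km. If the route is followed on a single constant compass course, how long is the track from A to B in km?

Rhumb course C = atan2(Δλ, Δψ) with Δψ = ln[tan(π/4+φ₂/2)/tan(π/4+φ₁/2)] = -0.8329, Δλ = -0.2880 → C = 199.07°
d = R·|Δφ| / |cos C| = 6373·0.80983 / 0.94510 = 5461 km

5461 km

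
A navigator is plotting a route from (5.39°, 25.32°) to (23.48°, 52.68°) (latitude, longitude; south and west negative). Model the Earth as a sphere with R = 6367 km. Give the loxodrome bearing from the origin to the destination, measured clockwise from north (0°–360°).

55.6°

Δψ = ln[tan(π/4+φ₂/2)/tan(π/4+φ₁/2)] = +0.3276
Δλ = +0.4775 rad (taken the short way round)
course = atan2(Δλ, Δψ) = 55.55°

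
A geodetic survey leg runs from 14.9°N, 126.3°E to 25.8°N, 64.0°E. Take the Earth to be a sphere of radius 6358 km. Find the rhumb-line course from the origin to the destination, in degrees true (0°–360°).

Meridional parts: M(φ₁)=+0.2630, M(φ₂)=+0.4663 → ΔM = +0.2033;  Δλ = -1.0873 rad
tan C = Δλ / ΔM = -5.3485 → C = 280.59°

280.6°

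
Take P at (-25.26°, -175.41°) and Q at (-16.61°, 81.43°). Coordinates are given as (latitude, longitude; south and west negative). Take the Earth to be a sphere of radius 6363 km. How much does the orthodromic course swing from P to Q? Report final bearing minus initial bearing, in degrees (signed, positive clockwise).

Initial bearing θ₁ = atan2(sin Δλ cos φ₂, cos φ₁ sin φ₂ − sin φ₁ cos φ₂ cos Δλ) = 249.35°
Final bearing θ₂ = (initial bearing from the destination back to the start) + 180° = 297.98°
Δθ = θ₂ − θ₁ = +48.6°

+48.6°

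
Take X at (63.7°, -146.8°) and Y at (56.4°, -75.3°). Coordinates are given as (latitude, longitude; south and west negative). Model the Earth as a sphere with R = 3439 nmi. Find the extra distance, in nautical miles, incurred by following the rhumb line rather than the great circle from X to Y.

108 nmi

Great circle: cos σ = sin φ₁ sin φ₂ + cos φ₁ cos φ₂ cos Δλ,  σ = 0.6015 rad → d_gc = 2068.5 nmi
Rhumb line: Δψ = -0.2564, q = Δφ/Δψ = 0.4969, d_rh = R√(Δφ²+q²Δλ²) = 2176.9 nmi
Excess = 2176.9 − 2068.5 = 108.4 ≈ 108 nmi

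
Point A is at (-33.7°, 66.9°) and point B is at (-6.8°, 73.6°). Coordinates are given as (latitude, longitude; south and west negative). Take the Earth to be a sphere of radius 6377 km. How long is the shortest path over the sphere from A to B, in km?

cos σ = sin φ₁ sin φ₂ + cos φ₁ cos φ₂ cos Δλ
      = sin(-33.70°)sin(-6.80°) + cos(-33.70°)cos(-6.80°)cos(6.70°) = 0.8862
σ = 27.606° → d = Rσ = 6377·0.48181 = 3073 km

3073 km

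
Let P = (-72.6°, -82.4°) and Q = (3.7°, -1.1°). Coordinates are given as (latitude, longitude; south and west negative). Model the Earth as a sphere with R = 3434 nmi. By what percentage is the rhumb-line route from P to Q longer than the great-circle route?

Great circle: σ = 1.5872 rad → d_gc = Rσ = 5450.6 nmi
Rhumb: Δφ = +1.3317, Δλ = +1.4190, Δψ = +1.9418, q = Δφ/Δψ = 0.6858 → d_rh = R√(Δφ²+q²Δλ²) = 5663.9 nmi
Excess = (5663.9 − 5450.6) / 5450.6 = 213.3 / 5450.6 = 3.91% ≈ 3.9%

3.9%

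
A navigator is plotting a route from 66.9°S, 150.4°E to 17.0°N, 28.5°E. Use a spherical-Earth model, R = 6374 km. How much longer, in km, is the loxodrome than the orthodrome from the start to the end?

947 km

Great circle: cos σ = sin φ₁ sin φ₂ + cos φ₁ cos φ₂ cos Δλ,  σ = 2.0569 rad → d_gc = 13110.8 km
Rhumb line: Δψ = +1.8890, q = Δφ/Δψ = 0.7752, d_rh = R√(Δφ²+q²Δλ²) = 14057.9 km
Excess = 14057.9 − 13110.8 = 947.1 ≈ 947 km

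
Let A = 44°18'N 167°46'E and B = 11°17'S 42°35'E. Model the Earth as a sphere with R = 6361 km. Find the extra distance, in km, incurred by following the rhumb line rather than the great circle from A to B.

Great circle: cos σ = sin φ₁ sin φ₂ + cos φ₁ cos φ₂ cos Δλ,  σ = 2.1425 rad → d_gc = 13628.4 km
Rhumb line: Δψ = -1.0624, q = Δφ/Δψ = 0.9131, d_rh = R√(Δφ²+q²Δλ²) = 14111.2 km
Excess = 14111.2 − 13628.4 = 482.8 ≈ 483 km

483 km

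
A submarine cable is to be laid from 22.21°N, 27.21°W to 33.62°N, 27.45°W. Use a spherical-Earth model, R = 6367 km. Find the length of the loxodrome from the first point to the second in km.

1268 km

Rhumb course C = atan2(Δλ, Δψ) with Δψ = ln[tan(π/4+φ₂/2)/tan(π/4+φ₁/2)] = +0.2259, Δλ = -0.0042 → C = 358.94°
d = R·|Δφ| / |cos C| = 6367·0.19914 / 0.99983 = 1268 km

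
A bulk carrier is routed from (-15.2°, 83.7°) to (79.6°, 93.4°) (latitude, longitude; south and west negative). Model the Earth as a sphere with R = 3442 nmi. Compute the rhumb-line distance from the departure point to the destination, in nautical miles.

Δψ = ln[tan(π/4+φ₂/2)/tan(π/4+φ₁/2)] = +2.6653;  Δφ = +1.6546 rad,  Δλ = +0.1693 rad
q = Δφ/Δψ = 0.6208
d = R·√(Δφ² + q²Δλ²) = 3442·1.65791 = 5707 nmi

5707 nmi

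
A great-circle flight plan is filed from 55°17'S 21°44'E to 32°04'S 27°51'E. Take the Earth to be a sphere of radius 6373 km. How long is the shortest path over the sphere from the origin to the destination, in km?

2626 km

Haversine: a = sin²(Δφ/2)+cos φ₁ cos φ₂ sin²(Δλ/2) = 0.04186;  σ = 2·atan2(√a,√(1−a))
σ = 23.613° → d = Rσ = 6373·0.41212 = 2626 km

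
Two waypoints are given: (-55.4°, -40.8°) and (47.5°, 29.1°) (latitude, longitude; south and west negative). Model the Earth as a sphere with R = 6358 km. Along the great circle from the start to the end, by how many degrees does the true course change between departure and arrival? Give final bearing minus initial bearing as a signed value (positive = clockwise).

-8.8°

At departure: θ₁ = atan2(sin Δλ cos φ₂, cos φ₁ sin φ₂ − sin φ₁ cos φ₂ cos Δλ) = 46.14°
At arrival: θ₂ = atan2(sin Δλ cos φ₁, −cos φ₂ sin φ₁ + sin φ₂ cos φ₁ cos Δλ) = 37.30°
Δθ = θ₂ − θ₁ = -8.8°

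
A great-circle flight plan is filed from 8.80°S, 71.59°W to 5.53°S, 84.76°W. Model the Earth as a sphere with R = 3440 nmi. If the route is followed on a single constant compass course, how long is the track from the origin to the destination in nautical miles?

Δψ = ln[tan(π/4+φ₂/2)/tan(π/4+φ₁/2)] = +0.0575;  Δφ = +0.0571 rad,  Δλ = -0.2299 rad
q = Δφ/Δψ = 0.9921
d = R·√(Δφ² + q²Δλ²) = 3440·0.23507 = 809 nmi

809 nmi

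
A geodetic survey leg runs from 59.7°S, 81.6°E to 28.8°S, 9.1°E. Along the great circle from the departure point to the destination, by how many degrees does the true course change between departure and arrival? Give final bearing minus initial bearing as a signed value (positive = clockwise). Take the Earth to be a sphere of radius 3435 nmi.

Initial bearing θ₁ = atan2(sin Δλ cos φ₂, cos φ₁ sin φ₂ − sin φ₁ cos φ₂ cos Δλ) = 268.93°
Final bearing θ₂ = (initial bearing from the destination back to the start) + 180° = 324.86°
Δθ = θ₂ − θ₁ = +55.9°

+55.9°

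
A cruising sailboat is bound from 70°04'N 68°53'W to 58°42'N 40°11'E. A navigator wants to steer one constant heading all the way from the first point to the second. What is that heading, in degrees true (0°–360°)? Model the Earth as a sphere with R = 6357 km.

103.8°

Meridional parts: M(φ₁)=+1.7388, M(φ₂)=+1.2724 → ΔM = -0.4664;  Δλ = +1.9036 rad
tan C = Δλ / ΔM = -4.0816 → C = 103.77°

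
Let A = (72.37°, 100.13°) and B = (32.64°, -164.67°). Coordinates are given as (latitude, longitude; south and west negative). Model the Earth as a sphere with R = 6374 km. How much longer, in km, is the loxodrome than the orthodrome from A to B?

Great circle: cos σ = sin φ₁ sin φ₂ + cos φ₁ cos φ₂ cos Δλ,  σ = 1.0577 rad → d_gc = 6741.5 km
Rhumb line: Δψ = -1.2606, q = Δφ/Δψ = 0.5501, d_rh = R√(Δφ²+q²Δλ²) = 7312.6 km
Excess = 7312.6 − 6741.5 = 571.1 ≈ 571 km

571 km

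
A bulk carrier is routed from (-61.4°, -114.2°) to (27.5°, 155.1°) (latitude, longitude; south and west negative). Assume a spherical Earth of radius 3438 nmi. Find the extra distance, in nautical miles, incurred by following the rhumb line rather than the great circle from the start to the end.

Great circle: cos σ = sin φ₁ sin φ₂ + cos φ₁ cos φ₂ cos Δλ,  σ = 1.9939 rad → d_gc = 6855.0 nmi
Rhumb line: Δψ = +1.8664, q = Δφ/Δψ = 0.8313, d_rh = R√(Δφ²+q²Δλ²) = 6994.7 nmi
Excess = 6994.7 − 6855.0 = 139.7 ≈ 140 nmi

140 nmi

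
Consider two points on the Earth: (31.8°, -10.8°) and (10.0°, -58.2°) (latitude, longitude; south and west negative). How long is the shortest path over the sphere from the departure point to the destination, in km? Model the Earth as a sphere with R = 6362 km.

5424 km

Haversine: a = sin²(Δφ/2)+cos φ₁ cos φ₂ sin²(Δλ/2) = 0.17098;  σ = 2·atan2(√a,√(1−a))
σ = 48.850° → d = Rσ = 6362·0.85259 = 5424 km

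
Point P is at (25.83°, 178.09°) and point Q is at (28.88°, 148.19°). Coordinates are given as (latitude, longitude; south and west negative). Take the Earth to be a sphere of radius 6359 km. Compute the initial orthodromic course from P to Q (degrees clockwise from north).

θ = atan2( sin Δλ·cos φ₂ ,  cos φ₁ sin φ₂ − sin φ₁ cos φ₂ cos Δλ )
  = atan2(-0.4365, +0.1040) = 283.40°

283.4°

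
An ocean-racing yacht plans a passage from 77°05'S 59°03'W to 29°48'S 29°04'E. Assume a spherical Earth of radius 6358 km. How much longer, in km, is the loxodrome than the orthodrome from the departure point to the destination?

Great circle: cos σ = sin φ₁ sin φ₂ + cos φ₁ cos φ₂ cos Δλ,  σ = 1.0578 rad → d_gc = 6725.6 km
Rhumb line: Δψ = +1.6333, q = Δφ/Δψ = 0.5053, d_rh = R√(Δφ²+q²Δλ²) = 7206.8 km
Excess = 7206.8 − 6725.6 = 481.2 ≈ 481 km

481 km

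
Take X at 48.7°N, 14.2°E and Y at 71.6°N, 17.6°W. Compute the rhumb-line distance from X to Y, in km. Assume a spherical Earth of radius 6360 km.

3042 km

Δψ = ln[tan(π/4+φ₂/2)/tan(π/4+φ₁/2)] = +0.8445;  Δφ = +0.3997 rad,  Δλ = -0.5550 rad
q = Δφ/Δψ = 0.4733
d = R·√(Δφ² + q²Δλ²) = 6360·0.47827 = 3042 km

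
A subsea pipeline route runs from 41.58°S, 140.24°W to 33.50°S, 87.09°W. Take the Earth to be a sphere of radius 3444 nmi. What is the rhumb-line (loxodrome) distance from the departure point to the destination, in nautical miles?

Rhumb course C = atan2(Δλ, Δψ) with Δψ = ln[tan(π/4+φ₂/2)/tan(π/4+φ₁/2)] = +0.1782, Δλ = +0.9276 → C = 79.13°
d = R·|Δφ| / |cos C| = 3444·0.14102 / 0.18862 = 2575 nmi

2575 nmi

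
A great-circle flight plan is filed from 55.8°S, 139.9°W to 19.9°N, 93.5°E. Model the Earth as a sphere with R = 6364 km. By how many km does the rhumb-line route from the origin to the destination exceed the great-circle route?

Great circle: cos σ = sin φ₁ sin φ₂ + cos φ₁ cos φ₂ cos Δλ,  σ = 2.2101 rad → d_gc = 14065.1 km
Rhumb line: Δψ = +1.5333, q = Δφ/Δψ = 0.8617, d_rh = R√(Δφ²+q²Δλ²) = 14748.1 km
Excess = 14748.1 − 14065.1 = 683.0 ≈ 683 km

683 km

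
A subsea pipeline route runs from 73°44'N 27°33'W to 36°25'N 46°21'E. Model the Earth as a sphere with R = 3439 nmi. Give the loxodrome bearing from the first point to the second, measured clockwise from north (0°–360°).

134.4°

Meridional parts: M(φ₁)=+1.9455, M(φ₂)=+0.6833 → ΔM = -1.2622;  Δλ = +1.2898 rad
tan C = Δλ / ΔM = -1.0218 → C = 134.38°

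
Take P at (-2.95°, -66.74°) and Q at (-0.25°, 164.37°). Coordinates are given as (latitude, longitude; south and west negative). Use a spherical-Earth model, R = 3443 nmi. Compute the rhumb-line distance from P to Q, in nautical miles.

Δψ = ln[tan(π/4+φ₂/2)/tan(π/4+φ₁/2)] = +0.0471;  Δφ = +0.0471 rad,  Δλ = -2.2496 rad
q = Δφ/Δψ = 0.9995
d = R·√(Δφ² + q²Δλ²) = 3443·2.24896 = 7743 nmi

7743 nmi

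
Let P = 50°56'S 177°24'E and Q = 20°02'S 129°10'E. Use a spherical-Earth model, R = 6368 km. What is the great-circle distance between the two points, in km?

cos σ = sin φ₁ sin φ₂ + cos φ₁ cos φ₂ cos Δλ
      = sin(-50.93°)sin(-20.03°) + cos(-50.93°)cos(-20.03°)cos(-48.23°) = 0.6604
σ = 48.672° → d = Rσ = 6368·0.84949 = 5410 km

5410 km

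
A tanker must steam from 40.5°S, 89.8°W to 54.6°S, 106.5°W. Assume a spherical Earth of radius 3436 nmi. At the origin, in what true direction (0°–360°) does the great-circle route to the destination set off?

θ = atan2( sin Δλ·cos φ₂ ,  cos φ₁ sin φ₂ − sin φ₁ cos φ₂ cos Δλ )
  = atan2(-0.1665, -0.2595) = 212.68°

212.7°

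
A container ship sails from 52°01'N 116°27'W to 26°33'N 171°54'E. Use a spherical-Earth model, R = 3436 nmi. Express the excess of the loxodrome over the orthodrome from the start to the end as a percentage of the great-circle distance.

Great circle: σ = 1.0173 rad → d_gc = Rσ = 3495.6 nmi
Rhumb: Δφ = -0.4445, Δλ = -1.2505, Δψ = -0.5857, q = Δφ/Δψ = 0.7589 → d_rh = R√(Δφ²+q²Δλ²) = 3600.6 nmi
Excess = (3600.6 − 3495.6) / 3495.6 = 105.0 / 3495.6 = 3.00% ≈ 3.0%

3.0%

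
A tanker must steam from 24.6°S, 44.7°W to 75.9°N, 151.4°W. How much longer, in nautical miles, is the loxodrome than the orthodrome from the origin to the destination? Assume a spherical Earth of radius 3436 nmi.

412 nmi

Great circle: cos σ = sin φ₁ sin φ₂ + cos φ₁ cos φ₂ cos Δλ,  σ = 2.0571 rad → d_gc = 7068.3 nmi
Rhumb line: Δψ = +2.5333, q = Δφ/Δψ = 0.6924, d_rh = R√(Δφ²+q²Δλ²) = 7480.2 nmi
Excess = 7480.2 − 7068.3 = 411.9 ≈ 412 nmi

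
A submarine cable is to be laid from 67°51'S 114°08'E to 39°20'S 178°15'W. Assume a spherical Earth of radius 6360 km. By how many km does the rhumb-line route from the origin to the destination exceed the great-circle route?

Great circle: cos σ = sin φ₁ sin φ₂ + cos φ₁ cos φ₂ cos Δλ,  σ = 0.7980 rad → d_gc = 5075.59 km
Rhumb line: Δψ = +0.8832, q = Δφ/Δψ = 0.5635, d_rh = R√(Δφ²+q²Δλ²) = 5283.07 km
Excess = 5283.07 − 5075.59 = 207.48 ≈ 207 km

207 km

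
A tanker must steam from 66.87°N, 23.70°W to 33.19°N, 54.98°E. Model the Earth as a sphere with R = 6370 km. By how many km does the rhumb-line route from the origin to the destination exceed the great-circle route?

323 km

Great circle: cos σ = sin φ₁ sin φ₂ + cos φ₁ cos φ₂ cos Δλ,  σ = 0.9668 rad → d_gc = 6158.5 km
Rhumb line: Δψ = -0.9718, q = Δφ/Δψ = 0.6049, d_rh = R√(Δφ²+q²Δλ²) = 6481.9 km
Excess = 6481.9 − 6158.5 = 323.4 ≈ 323 km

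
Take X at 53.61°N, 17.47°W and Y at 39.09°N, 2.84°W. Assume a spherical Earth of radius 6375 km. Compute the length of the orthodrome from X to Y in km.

1960 km

Haversine: a = sin²(Δφ/2)+cos φ₁ cos φ₂ sin²(Δλ/2) = 0.02343;  σ = 2·atan2(√a,√(1−a))
σ = 17.611° → d = Rσ = 6375·0.30738 = 1960 km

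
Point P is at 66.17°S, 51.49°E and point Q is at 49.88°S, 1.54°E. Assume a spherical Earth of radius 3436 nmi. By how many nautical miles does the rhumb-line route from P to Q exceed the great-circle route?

Great circle: cos σ = sin φ₁ sin φ₂ + cos φ₁ cos φ₂ cos Δλ,  σ = 0.5216 rad → d_gc = 1792.2 nmi
Rhumb line: Δψ = +0.5484, q = Δφ/Δψ = 0.5184, d_rh = R√(Δφ²+q²Δλ²) = 1834.6 nmi
Excess = 1834.6 − 1792.2 = 42.4 ≈ 42 nmi

42 nmi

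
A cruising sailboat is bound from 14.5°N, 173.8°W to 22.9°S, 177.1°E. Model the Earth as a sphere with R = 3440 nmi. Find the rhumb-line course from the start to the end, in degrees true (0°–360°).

Meridional parts: M(φ₁)=+0.2558, M(φ₂)=-0.4108 → ΔM = -0.6666;  Δλ = -0.1588 rad
tan C = Δλ / ΔM = +0.2383 → C = 193.40°

193.4°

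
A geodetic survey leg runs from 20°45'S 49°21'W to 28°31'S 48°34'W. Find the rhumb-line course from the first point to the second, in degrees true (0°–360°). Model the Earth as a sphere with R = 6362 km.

Δψ = ln[tan(π/4+φ₂/2)/tan(π/4+φ₁/2)] = -0.1493
Δλ = +0.0137 rad (taken the short way round)
course = atan2(Δλ, Δψ) = 174.77°

174.8°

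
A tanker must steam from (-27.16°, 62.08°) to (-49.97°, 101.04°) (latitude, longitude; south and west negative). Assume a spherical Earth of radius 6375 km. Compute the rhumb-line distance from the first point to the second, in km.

Rhumb course C = atan2(Δλ, Δψ) with Δψ = ln[tan(π/4+φ₂/2)/tan(π/4+φ₁/2)] = -0.5170, Δλ = +0.6800 → C = 127.25°
d = R·|Δφ| / |cos C| = 6375·0.39811 / 0.60526 = 4193 km

4193 km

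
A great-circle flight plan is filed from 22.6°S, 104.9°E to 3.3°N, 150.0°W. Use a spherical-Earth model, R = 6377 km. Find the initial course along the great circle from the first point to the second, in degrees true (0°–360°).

92.8°

θ = atan2( sin Δλ·cos φ₂ ,  cos φ₁ sin φ₂ − sin φ₁ cos φ₂ cos Δλ )
  = atan2(+0.9639, -0.0468) = 92.78°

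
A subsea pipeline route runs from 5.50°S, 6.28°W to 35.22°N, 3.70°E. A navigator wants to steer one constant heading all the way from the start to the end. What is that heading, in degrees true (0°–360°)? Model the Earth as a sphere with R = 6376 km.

Meridional parts: M(φ₁)=-0.0961, M(φ₂)=+0.6575 → ΔM = +0.7537;  Δλ = +0.1742 rad
tan C = Δλ / ΔM = +0.2311 → C = 13.01°

13.0°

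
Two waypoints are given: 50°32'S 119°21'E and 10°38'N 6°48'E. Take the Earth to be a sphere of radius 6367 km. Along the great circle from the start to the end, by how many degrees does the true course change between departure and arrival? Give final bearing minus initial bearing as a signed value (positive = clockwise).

+61.4°

At departure: θ₁ = atan2(sin Δλ cos φ₂, cos φ₁ sin φ₂ − sin φ₁ cos φ₂ cos Δλ) = 259.17°
At arrival: θ₂ = atan2(sin Δλ cos φ₁, −cos φ₂ sin φ₁ + sin φ₂ cos φ₁ cos Δλ) = 320.56°
Δθ = θ₂ − θ₁ = +61.4°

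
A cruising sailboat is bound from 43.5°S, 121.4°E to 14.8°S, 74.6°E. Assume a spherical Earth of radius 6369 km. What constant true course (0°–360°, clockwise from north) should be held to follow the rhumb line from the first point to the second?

Meridional parts: M(φ₁)=-0.8448, M(φ₂)=-0.2612 → ΔM = +0.5836;  Δλ = -0.8168 rad
tan C = Δλ / ΔM = -1.3996 → C = 305.54°

305.5°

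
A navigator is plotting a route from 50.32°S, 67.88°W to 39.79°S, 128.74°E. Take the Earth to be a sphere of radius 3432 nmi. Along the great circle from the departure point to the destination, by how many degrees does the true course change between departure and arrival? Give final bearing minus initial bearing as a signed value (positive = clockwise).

Initial bearing θ₁ = atan2(sin Δλ cos φ₂, cos φ₁ sin φ₂ − sin φ₁ cos φ₂ cos Δλ) = 192.70°
Final bearing θ₂ = (initial bearing from the destination back to the start) + 180° = 349.47°
Δθ = θ₂ − θ₁ = +156.8°

+156.8°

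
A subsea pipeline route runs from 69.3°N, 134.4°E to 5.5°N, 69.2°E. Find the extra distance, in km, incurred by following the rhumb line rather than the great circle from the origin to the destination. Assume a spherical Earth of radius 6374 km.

217 km

Great circle: cos σ = sin φ₁ sin φ₂ + cos φ₁ cos φ₂ cos Δλ,  σ = 1.3313 rad → d_gc = 8485.5 km
Rhumb line: Δψ = -1.6041, q = Δφ/Δψ = 0.6942, d_rh = R√(Δφ²+q²Δλ²) = 8702.1 km
Excess = 8702.1 − 8485.5 = 216.6 ≈ 217 km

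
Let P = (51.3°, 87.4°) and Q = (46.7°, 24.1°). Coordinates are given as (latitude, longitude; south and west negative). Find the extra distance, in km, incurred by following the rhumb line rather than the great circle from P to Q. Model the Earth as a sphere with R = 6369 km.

Great circle: cos σ = sin φ₁ sin φ₂ + cos φ₁ cos φ₂ cos Δλ,  σ = 0.7065 rad → d_gc = 4499.6 km
Rhumb line: Δψ = -0.1225, q = Δφ/Δψ = 0.6554, d_rh = R√(Δφ²+q²Δλ²) = 4640.0 km
Excess = 4640.0 − 4499.6 = 140.4 ≈ 140 km

140 km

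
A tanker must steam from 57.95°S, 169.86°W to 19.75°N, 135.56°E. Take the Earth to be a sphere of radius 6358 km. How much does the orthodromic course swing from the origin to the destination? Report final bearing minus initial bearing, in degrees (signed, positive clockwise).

At departure: θ₁ = atan2(sin Δλ cos φ₂, cos φ₁ sin φ₂ − sin φ₁ cos φ₂ cos Δλ) = 309.92°
At arrival: θ₂ = atan2(sin Δλ cos φ₁, −cos φ₂ sin φ₁ + sin φ₂ cos φ₁ cos Δλ) = 334.38°
Δθ = θ₂ − θ₁ = +24.5°

+24.5°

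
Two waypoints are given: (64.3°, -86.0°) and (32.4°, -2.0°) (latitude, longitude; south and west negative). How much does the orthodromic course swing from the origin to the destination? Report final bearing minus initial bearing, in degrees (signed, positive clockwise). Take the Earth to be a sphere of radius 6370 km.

At departure: θ₁ = atan2(sin Δλ cos φ₂, cos φ₁ sin φ₂ − sin φ₁ cos φ₂ cos Δλ) = 79.68°
At arrival: θ₂ = atan2(sin Δλ cos φ₁, −cos φ₂ sin φ₁ + sin φ₂ cos φ₁ cos Δλ) = 149.65°
Δθ = θ₂ − θ₁ = +70.0°

+70.0°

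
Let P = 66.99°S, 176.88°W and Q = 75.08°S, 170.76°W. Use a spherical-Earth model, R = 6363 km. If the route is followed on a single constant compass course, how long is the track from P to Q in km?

924 km

Δψ = ln[tan(π/4+φ₂/2)/tan(π/4+φ₁/2)] = -0.4411;  Δφ = -0.1412 rad,  Δλ = +0.1068 rad
q = Δφ/Δψ = 0.3201
d = R·√(Δφ² + q²Δλ²) = 6363·0.14528 = 924 km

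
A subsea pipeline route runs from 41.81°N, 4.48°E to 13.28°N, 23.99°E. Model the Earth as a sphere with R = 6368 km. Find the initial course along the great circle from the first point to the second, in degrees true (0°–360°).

143.6°

N = sin Δλ·cos φ₂ = +0.3250;  D = cos φ₁ sin φ₂ − sin φ₁ cos φ₂ cos Δλ = -0.4404
initial course = atan2(N, D) = 143.57°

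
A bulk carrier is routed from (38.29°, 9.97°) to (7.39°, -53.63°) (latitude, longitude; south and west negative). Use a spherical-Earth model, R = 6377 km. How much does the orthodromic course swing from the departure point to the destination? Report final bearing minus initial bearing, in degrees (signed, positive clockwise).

-28.0°

At departure: θ₁ = atan2(sin Δλ cos φ₂, cos φ₁ sin φ₂ − sin φ₁ cos φ₂ cos Δλ) = 259.02°
At arrival: θ₂ = atan2(sin Δλ cos φ₁, −cos φ₂ sin φ₁ + sin φ₂ cos φ₁ cos Δλ) = 230.99°
Δθ = θ₂ − θ₁ = -28.0°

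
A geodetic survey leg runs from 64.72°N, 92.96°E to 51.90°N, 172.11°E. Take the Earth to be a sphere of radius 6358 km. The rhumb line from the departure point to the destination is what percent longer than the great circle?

6.3%

Great circle: σ = 0.7057 rad → d_gc = Rσ = 4486.7 km
Rhumb: Δφ = -0.2238, Δλ = +1.3814, Δψ = -0.4316, q = Δφ/Δψ = 0.5184 → d_rh = R√(Δφ²+q²Δλ²) = 4770.2 km
Excess = (4770.2 − 4486.7) / 4486.7 = 283.5 / 4486.7 = 6.32% ≈ 6.3%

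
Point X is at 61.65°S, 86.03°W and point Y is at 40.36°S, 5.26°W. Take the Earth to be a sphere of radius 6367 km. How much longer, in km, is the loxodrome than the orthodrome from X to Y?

321 km

Great circle: cos σ = sin φ₁ sin φ₂ + cos φ₁ cos φ₂ cos Δλ,  σ = 0.8919 rad → d_gc = 5678.5 km
Rhumb line: Δψ = +0.6049, q = Δφ/Δψ = 0.6143, d_rh = R√(Δφ²+q²Δλ²) = 5999.6 km
Excess = 5999.6 − 5678.5 = 321.1 ≈ 321 km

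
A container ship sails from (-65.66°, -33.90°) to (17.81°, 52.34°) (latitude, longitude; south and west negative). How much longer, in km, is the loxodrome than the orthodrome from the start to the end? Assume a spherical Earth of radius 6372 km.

Great circle: cos σ = sin φ₁ sin φ₂ + cos φ₁ cos φ₂ cos Δλ,  σ = 1.8265 rad → d_gc = 11638.57 km
Rhumb line: Δψ = +1.8500, q = Δφ/Δψ = 0.7875, d_rh = R√(Δφ²+q²Δλ²) = 11967.15 km
Excess = 11967.15 − 11638.57 = 328.58 ≈ 329 km

329 km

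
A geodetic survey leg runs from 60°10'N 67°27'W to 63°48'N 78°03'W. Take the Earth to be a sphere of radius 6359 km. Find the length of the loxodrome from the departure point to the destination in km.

Rhumb course C = atan2(Δλ, Δψ) with Δψ = ln[tan(π/4+φ₂/2)/tan(π/4+φ₁/2)] = +0.1352, Δλ = -0.1850 → C = 306.16°
d = R·|Δφ| / |cos C| = 6359·0.06341 / 0.58998 = 683 km

683 km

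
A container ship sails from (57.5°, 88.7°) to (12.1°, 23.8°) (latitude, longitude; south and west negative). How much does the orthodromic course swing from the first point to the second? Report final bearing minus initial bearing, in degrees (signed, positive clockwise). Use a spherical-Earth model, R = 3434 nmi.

Initial bearing θ₁ = atan2(sin Δλ cos φ₂, cos φ₁ sin φ₂ − sin φ₁ cos φ₂ cos Δλ) = 255.00°
Final bearing θ₂ = (initial bearing from the destination back to the start) + 180° = 212.06°
Δθ = θ₂ − θ₁ = -42.9°

-42.9°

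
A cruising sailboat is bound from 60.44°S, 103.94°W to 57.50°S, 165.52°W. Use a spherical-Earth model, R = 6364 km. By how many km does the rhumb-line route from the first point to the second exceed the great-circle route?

Great circle: cos σ = sin φ₁ sin φ₂ + cos φ₁ cos φ₂ cos Δλ,  σ = 0.5360 rad → d_gc = 3411.0 km
Rhumb line: Δψ = +0.0996, q = Δφ/Δψ = 0.5151, d_rh = R√(Δφ²+q²Δλ²) = 3538.4 km
Excess = 3538.4 − 3411.0 = 127.4 ≈ 127 km

127 km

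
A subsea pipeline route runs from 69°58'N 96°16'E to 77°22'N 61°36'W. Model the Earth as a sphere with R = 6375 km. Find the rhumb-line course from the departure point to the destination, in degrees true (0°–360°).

279.6°

Δψ = ln[tan(π/4+φ₂/2)/tan(π/4+φ₁/2)] = +0.4673
Δλ = -2.7553 rad (taken the short way round)
course = atan2(Δλ, Δψ) = 279.62°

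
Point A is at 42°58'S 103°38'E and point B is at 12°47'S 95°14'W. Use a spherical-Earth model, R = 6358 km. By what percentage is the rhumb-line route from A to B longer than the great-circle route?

17.6%

Great circle: σ = 2.1229 rad → d_gc = Rσ = 13497.3 km
Rhumb: Δφ = +0.5268, Δλ = +2.8123, Δψ = +0.6071, q = Δφ/Δψ = 0.8678 → d_rh = R√(Δφ²+q²Δλ²) = 15874.0 km
Excess = (15874.0 − 13497.3) / 13497.3 = 2376.7 / 13497.3 = 17.61% ≈ 17.6%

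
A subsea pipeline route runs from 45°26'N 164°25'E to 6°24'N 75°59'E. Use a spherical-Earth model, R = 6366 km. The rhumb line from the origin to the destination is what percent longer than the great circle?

Great circle: σ = 1.4722 rad → d_gc = Rσ = 9371.7 km
Rhumb: Δφ = -0.6813, Δλ = -1.5435, Δψ = -0.7802, q = Δφ/Δψ = 0.8732 → d_rh = R√(Δφ²+q²Δλ²) = 9613.7 km
Excess = (9613.7 − 9371.7) / 9371.7 = 242.0 / 9371.7 = 2.58% ≈ 2.6%

2.6%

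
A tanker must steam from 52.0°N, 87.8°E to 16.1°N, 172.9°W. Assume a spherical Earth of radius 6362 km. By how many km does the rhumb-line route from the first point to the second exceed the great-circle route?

489 km

Great circle: cos σ = sin φ₁ sin φ₂ + cos φ₁ cos φ₂ cos Δλ,  σ = 1.4475 rad → d_gc = 9209.3 km
Rhumb line: Δψ = -0.7814, q = Δφ/Δψ = 0.8019, d_rh = R√(Δφ²+q²Δλ²) = 9698.5 km
Excess = 9698.5 − 9209.3 = 489.2 ≈ 489 km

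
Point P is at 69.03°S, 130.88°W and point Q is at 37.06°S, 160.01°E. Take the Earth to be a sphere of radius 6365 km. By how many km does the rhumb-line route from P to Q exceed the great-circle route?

228 km

Great circle: cos σ = sin φ₁ sin φ₂ + cos φ₁ cos φ₂ cos Δλ,  σ = 0.8439 rad → d_gc = 5371.3 km
Rhumb line: Δψ = +0.9897, q = Δφ/Δψ = 0.5638, d_rh = R√(Δφ²+q²Δλ²) = 5598.9 km
Excess = 5598.9 − 5371.3 = 227.6 ≈ 228 km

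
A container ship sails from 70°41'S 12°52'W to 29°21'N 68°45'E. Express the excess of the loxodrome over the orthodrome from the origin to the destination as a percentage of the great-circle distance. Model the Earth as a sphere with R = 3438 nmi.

2.3%

Great circle: σ = 2.0048 rad → d_gc = Rσ = 6892.5 nmi
Rhumb: Δφ = +1.7459, Δλ = +1.4245, Δψ = +2.3071, q = Δφ/Δψ = 0.7567 → d_rh = R√(Δφ²+q²Δλ²) = 7054.4 nmi
Excess = (7054.4 − 6892.5) / 6892.5 = 161.9 / 6892.5 = 2.349% ≈ 2.3%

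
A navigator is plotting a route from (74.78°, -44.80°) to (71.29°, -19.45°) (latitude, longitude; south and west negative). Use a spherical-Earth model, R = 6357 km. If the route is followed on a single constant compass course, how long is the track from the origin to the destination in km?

Rhumb course C = atan2(Δλ, Δψ) with Δψ = ln[tan(π/4+φ₂/2)/tan(π/4+φ₁/2)] = -0.2095, Δλ = +0.4424 → C = 115.34°
d = R·|Δφ| / |cos C| = 6357·0.06091 / 0.42793 = 905 km

905 km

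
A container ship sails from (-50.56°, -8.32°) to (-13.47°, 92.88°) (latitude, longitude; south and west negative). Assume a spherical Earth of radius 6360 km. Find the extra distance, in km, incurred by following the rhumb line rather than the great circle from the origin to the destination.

Great circle: cos σ = sin φ₁ sin φ₂ + cos φ₁ cos φ₂ cos Δλ,  σ = 1.5109 rad → d_gc = 9609.1 km
Rhumb line: Δψ = +0.7887, q = Δφ/Δψ = 0.8208, d_rh = R√(Δφ²+q²Δλ²) = 10097.7 km
Excess = 10097.7 − 9609.1 = 488.6 ≈ 489 km

489 km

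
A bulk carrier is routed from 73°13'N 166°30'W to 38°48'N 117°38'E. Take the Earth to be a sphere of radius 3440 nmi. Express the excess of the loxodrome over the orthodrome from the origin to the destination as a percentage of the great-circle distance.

5.5%

Great circle: σ = 0.8568 rad → d_gc = Rσ = 2947.4 nmi
Rhumb: Δφ = -0.6007, Δλ = -1.3241, Δψ = -1.1780, q = Δφ/Δψ = 0.5099 → d_rh = R√(Δφ²+q²Δλ²) = 3108.8 nmi
Excess = (3108.8 − 2947.4) / 2947.4 = 161.4 / 2947.4 = 5.48% ≈ 5.5%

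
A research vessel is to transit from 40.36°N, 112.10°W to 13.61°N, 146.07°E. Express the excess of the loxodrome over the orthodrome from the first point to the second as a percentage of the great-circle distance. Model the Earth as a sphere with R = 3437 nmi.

Great circle: σ = 1.5702 rad → d_gc = Rσ = 5396.9 nmi
Rhumb: Δφ = -0.4669, Δλ = -1.7773, Δψ = -0.5313, q = Δφ/Δψ = 0.8787 → d_rh = R√(Δφ²+q²Δλ²) = 5602.2 nmi
Excess = (5602.2 − 5396.9) / 5396.9 = 205.3 / 5396.9 = 3.80% ≈ 3.8%

3.8%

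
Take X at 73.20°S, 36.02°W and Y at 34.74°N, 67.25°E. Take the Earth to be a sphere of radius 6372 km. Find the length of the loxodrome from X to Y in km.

14681 km

Δψ = ln[tan(π/4+φ₂/2)/tan(π/4+φ₁/2)] = +2.5601;  Δφ = +1.8839 rad,  Δλ = +1.8024 rad
q = Δφ/Δψ = 0.7359
d = R·√(Δφ² + q²Δλ²) = 6372·2.30397 = 14681 km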